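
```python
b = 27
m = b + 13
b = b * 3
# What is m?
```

Trace (tracking m):
b = 27  # -> b = 27
m = b + 13  # -> m = 40
b = b * 3  # -> b = 81

Answer: 40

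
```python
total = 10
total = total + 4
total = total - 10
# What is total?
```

Answer: 4

Derivation:
Trace (tracking total):
total = 10  # -> total = 10
total = total + 4  # -> total = 14
total = total - 10  # -> total = 4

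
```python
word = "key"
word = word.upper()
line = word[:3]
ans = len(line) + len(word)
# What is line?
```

Trace (tracking line):
word = 'key'  # -> word = 'key'
word = word.upper()  # -> word = 'KEY'
line = word[:3]  # -> line = 'KEY'
ans = len(line) + len(word)  # -> ans = 6

Answer: 'KEY'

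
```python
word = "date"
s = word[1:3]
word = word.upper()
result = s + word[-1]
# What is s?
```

Answer: 'at'

Derivation:
Trace (tracking s):
word = 'date'  # -> word = 'date'
s = word[1:3]  # -> s = 'at'
word = word.upper()  # -> word = 'DATE'
result = s + word[-1]  # -> result = 'atE'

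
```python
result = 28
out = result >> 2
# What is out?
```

Answer: 7

Derivation:
Trace (tracking out):
result = 28  # -> result = 28
out = result >> 2  # -> out = 7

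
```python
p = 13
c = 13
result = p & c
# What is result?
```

Trace (tracking result):
p = 13  # -> p = 13
c = 13  # -> c = 13
result = p & c  # -> result = 13

Answer: 13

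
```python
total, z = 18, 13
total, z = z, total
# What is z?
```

Answer: 18

Derivation:
Trace (tracking z):
total, z = (18, 13)  # -> total = 18, z = 13
total, z = (z, total)  # -> total = 13, z = 18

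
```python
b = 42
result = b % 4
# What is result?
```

Trace (tracking result):
b = 42  # -> b = 42
result = b % 4  # -> result = 2

Answer: 2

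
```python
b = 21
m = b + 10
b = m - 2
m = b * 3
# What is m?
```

Answer: 87

Derivation:
Trace (tracking m):
b = 21  # -> b = 21
m = b + 10  # -> m = 31
b = m - 2  # -> b = 29
m = b * 3  # -> m = 87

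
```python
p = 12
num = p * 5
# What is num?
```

Answer: 60

Derivation:
Trace (tracking num):
p = 12  # -> p = 12
num = p * 5  # -> num = 60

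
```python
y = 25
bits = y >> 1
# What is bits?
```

Trace (tracking bits):
y = 25  # -> y = 25
bits = y >> 1  # -> bits = 12

Answer: 12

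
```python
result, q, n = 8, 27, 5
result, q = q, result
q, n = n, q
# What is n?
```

Trace (tracking n):
result, q, n = (8, 27, 5)  # -> result = 8, q = 27, n = 5
result, q = (q, result)  # -> result = 27, q = 8
q, n = (n, q)  # -> q = 5, n = 8

Answer: 8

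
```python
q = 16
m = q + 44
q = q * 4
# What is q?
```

Answer: 64

Derivation:
Trace (tracking q):
q = 16  # -> q = 16
m = q + 44  # -> m = 60
q = q * 4  # -> q = 64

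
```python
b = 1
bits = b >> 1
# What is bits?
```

Trace (tracking bits):
b = 1  # -> b = 1
bits = b >> 1  # -> bits = 0

Answer: 0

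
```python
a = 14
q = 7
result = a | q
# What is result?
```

Answer: 15

Derivation:
Trace (tracking result):
a = 14  # -> a = 14
q = 7  # -> q = 7
result = a | q  # -> result = 15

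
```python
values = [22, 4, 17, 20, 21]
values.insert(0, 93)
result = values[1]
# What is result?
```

Trace (tracking result):
values = [22, 4, 17, 20, 21]  # -> values = [22, 4, 17, 20, 21]
values.insert(0, 93)  # -> values = [93, 22, 4, 17, 20, 21]
result = values[1]  # -> result = 22

Answer: 22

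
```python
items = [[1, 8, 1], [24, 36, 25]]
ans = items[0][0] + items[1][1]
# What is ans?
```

Trace (tracking ans):
items = [[1, 8, 1], [24, 36, 25]]  # -> items = [[1, 8, 1], [24, 36, 25]]
ans = items[0][0] + items[1][1]  # -> ans = 37

Answer: 37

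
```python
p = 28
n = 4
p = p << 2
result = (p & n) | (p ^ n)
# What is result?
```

Trace (tracking result):
p = 28  # -> p = 28
n = 4  # -> n = 4
p = p << 2  # -> p = 112
result = p & n | p ^ n  # -> result = 116

Answer: 116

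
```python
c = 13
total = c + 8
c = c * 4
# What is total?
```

Trace (tracking total):
c = 13  # -> c = 13
total = c + 8  # -> total = 21
c = c * 4  # -> c = 52

Answer: 21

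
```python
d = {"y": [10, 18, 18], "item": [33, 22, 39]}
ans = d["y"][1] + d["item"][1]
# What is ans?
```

Answer: 40

Derivation:
Trace (tracking ans):
d = {'y': [10, 18, 18], 'item': [33, 22, 39]}  # -> d = {'y': [10, 18, 18], 'item': [33, 22, 39]}
ans = d['y'][1] + d['item'][1]  # -> ans = 40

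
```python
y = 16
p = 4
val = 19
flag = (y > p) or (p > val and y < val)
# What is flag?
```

Answer: True

Derivation:
Trace (tracking flag):
y = 16  # -> y = 16
p = 4  # -> p = 4
val = 19  # -> val = 19
flag = y > p or (p > val and y < val)  # -> flag = True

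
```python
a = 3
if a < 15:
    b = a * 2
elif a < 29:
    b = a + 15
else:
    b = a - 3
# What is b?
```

Answer: 6

Derivation:
Trace (tracking b):
a = 3  # -> a = 3
if a < 15:  # condition is True
    b = a * 2  # -> b = 6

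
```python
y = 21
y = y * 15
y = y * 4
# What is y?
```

Trace (tracking y):
y = 21  # -> y = 21
y = y * 15  # -> y = 315
y = y * 4  # -> y = 1260

Answer: 1260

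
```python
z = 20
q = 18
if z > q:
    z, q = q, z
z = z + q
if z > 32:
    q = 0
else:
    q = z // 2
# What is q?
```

Trace (tracking q):
z = 20  # -> z = 20
q = 18  # -> q = 18
if z > q:  # condition is True
    z, q = (q, z)  # -> z = 18, q = 20
z = z + q  # -> z = 38
if z > 32:  # condition is True
    q = 0  # -> q = 0

Answer: 0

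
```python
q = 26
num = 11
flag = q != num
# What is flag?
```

Trace (tracking flag):
q = 26  # -> q = 26
num = 11  # -> num = 11
flag = q != num  # -> flag = True

Answer: True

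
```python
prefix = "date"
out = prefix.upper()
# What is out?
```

Answer: 'DATE'

Derivation:
Trace (tracking out):
prefix = 'date'  # -> prefix = 'date'
out = prefix.upper()  # -> out = 'DATE'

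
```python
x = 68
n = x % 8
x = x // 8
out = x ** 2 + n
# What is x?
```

Trace (tracking x):
x = 68  # -> x = 68
n = x % 8  # -> n = 4
x = x // 8  # -> x = 8
out = x ** 2 + n  # -> out = 68

Answer: 8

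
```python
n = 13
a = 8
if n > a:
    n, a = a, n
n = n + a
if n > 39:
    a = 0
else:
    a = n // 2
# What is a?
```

Trace (tracking a):
n = 13  # -> n = 13
a = 8  # -> a = 8
if n > a:  # condition is True
    n, a = (a, n)  # -> n = 8, a = 13
n = n + a  # -> n = 21
if n > 39:  # condition is False
else:
    a = n // 2  # -> a = 10

Answer: 10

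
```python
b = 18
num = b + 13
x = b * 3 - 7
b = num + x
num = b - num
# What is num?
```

Answer: 47

Derivation:
Trace (tracking num):
b = 18  # -> b = 18
num = b + 13  # -> num = 31
x = b * 3 - 7  # -> x = 47
b = num + x  # -> b = 78
num = b - num  # -> num = 47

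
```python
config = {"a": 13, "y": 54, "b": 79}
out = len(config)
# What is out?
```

Answer: 3

Derivation:
Trace (tracking out):
config = {'a': 13, 'y': 54, 'b': 79}  # -> config = {'a': 13, 'y': 54, 'b': 79}
out = len(config)  # -> out = 3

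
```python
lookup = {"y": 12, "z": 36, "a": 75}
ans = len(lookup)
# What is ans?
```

Trace (tracking ans):
lookup = {'y': 12, 'z': 36, 'a': 75}  # -> lookup = {'y': 12, 'z': 36, 'a': 75}
ans = len(lookup)  # -> ans = 3

Answer: 3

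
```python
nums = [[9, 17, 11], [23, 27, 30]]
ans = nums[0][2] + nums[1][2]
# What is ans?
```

Answer: 41

Derivation:
Trace (tracking ans):
nums = [[9, 17, 11], [23, 27, 30]]  # -> nums = [[9, 17, 11], [23, 27, 30]]
ans = nums[0][2] + nums[1][2]  # -> ans = 41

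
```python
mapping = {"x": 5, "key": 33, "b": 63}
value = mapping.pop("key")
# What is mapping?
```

Answer: {'x': 5, 'b': 63}

Derivation:
Trace (tracking mapping):
mapping = {'x': 5, 'key': 33, 'b': 63}  # -> mapping = {'x': 5, 'key': 33, 'b': 63}
value = mapping.pop('key')  # -> value = 33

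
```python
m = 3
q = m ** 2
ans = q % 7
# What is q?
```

Trace (tracking q):
m = 3  # -> m = 3
q = m ** 2  # -> q = 9
ans = q % 7  # -> ans = 2

Answer: 9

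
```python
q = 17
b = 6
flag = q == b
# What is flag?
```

Answer: False

Derivation:
Trace (tracking flag):
q = 17  # -> q = 17
b = 6  # -> b = 6
flag = q == b  # -> flag = False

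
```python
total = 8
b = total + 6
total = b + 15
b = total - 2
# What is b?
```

Trace (tracking b):
total = 8  # -> total = 8
b = total + 6  # -> b = 14
total = b + 15  # -> total = 29
b = total - 2  # -> b = 27

Answer: 27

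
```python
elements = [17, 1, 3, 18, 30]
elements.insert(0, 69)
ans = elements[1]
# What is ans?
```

Trace (tracking ans):
elements = [17, 1, 3, 18, 30]  # -> elements = [17, 1, 3, 18, 30]
elements.insert(0, 69)  # -> elements = [69, 17, 1, 3, 18, 30]
ans = elements[1]  # -> ans = 17

Answer: 17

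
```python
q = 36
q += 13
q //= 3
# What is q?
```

Trace (tracking q):
q = 36  # -> q = 36
q += 13  # -> q = 49
q //= 3  # -> q = 16

Answer: 16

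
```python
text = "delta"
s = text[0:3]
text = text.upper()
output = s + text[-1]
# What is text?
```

Trace (tracking text):
text = 'delta'  # -> text = 'delta'
s = text[0:3]  # -> s = 'del'
text = text.upper()  # -> text = 'DELTA'
output = s + text[-1]  # -> output = 'delA'

Answer: 'DELTA'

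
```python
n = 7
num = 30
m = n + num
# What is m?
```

Answer: 37

Derivation:
Trace (tracking m):
n = 7  # -> n = 7
num = 30  # -> num = 30
m = n + num  # -> m = 37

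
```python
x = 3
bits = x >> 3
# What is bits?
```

Answer: 0

Derivation:
Trace (tracking bits):
x = 3  # -> x = 3
bits = x >> 3  # -> bits = 0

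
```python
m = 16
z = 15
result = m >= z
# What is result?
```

Trace (tracking result):
m = 16  # -> m = 16
z = 15  # -> z = 15
result = m >= z  # -> result = True

Answer: True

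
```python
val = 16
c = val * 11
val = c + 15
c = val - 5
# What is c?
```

Trace (tracking c):
val = 16  # -> val = 16
c = val * 11  # -> c = 176
val = c + 15  # -> val = 191
c = val - 5  # -> c = 186

Answer: 186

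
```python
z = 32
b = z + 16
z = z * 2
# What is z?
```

Answer: 64

Derivation:
Trace (tracking z):
z = 32  # -> z = 32
b = z + 16  # -> b = 48
z = z * 2  # -> z = 64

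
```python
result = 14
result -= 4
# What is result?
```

Answer: 10

Derivation:
Trace (tracking result):
result = 14  # -> result = 14
result -= 4  # -> result = 10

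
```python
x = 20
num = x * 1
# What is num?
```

Answer: 20

Derivation:
Trace (tracking num):
x = 20  # -> x = 20
num = x * 1  # -> num = 20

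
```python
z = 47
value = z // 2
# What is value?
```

Answer: 23

Derivation:
Trace (tracking value):
z = 47  # -> z = 47
value = z // 2  # -> value = 23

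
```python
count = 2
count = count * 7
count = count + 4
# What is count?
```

Trace (tracking count):
count = 2  # -> count = 2
count = count * 7  # -> count = 14
count = count + 4  # -> count = 18

Answer: 18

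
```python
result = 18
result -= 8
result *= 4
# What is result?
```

Answer: 40

Derivation:
Trace (tracking result):
result = 18  # -> result = 18
result -= 8  # -> result = 10
result *= 4  # -> result = 40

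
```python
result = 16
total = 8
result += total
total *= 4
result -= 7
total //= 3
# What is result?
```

Answer: 17

Derivation:
Trace (tracking result):
result = 16  # -> result = 16
total = 8  # -> total = 8
result += total  # -> result = 24
total *= 4  # -> total = 32
result -= 7  # -> result = 17
total //= 3  # -> total = 10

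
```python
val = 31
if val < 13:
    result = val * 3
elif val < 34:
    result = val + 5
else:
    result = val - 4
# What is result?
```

Trace (tracking result):
val = 31  # -> val = 31
if val < 13:  # condition is False
elif val < 34:  # condition is True
    result = val + 5  # -> result = 36

Answer: 36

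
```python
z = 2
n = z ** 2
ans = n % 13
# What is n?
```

Answer: 4

Derivation:
Trace (tracking n):
z = 2  # -> z = 2
n = z ** 2  # -> n = 4
ans = n % 13  # -> ans = 4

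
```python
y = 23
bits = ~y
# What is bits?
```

Answer: -24

Derivation:
Trace (tracking bits):
y = 23  # -> y = 23
bits = ~y  # -> bits = -24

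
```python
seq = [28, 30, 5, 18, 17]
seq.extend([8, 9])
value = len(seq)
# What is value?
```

Trace (tracking value):
seq = [28, 30, 5, 18, 17]  # -> seq = [28, 30, 5, 18, 17]
seq.extend([8, 9])  # -> seq = [28, 30, 5, 18, 17, 8, 9]
value = len(seq)  # -> value = 7

Answer: 7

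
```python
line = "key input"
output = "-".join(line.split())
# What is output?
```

Trace (tracking output):
line = 'key input'  # -> line = 'key input'
output = '-'.join(line.split())  # -> output = 'key-input'

Answer: 'key-input'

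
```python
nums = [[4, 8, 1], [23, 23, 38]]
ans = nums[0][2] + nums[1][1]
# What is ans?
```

Answer: 24

Derivation:
Trace (tracking ans):
nums = [[4, 8, 1], [23, 23, 38]]  # -> nums = [[4, 8, 1], [23, 23, 38]]
ans = nums[0][2] + nums[1][1]  # -> ans = 24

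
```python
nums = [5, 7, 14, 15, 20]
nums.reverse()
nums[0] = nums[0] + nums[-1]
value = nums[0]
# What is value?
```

Trace (tracking value):
nums = [5, 7, 14, 15, 20]  # -> nums = [5, 7, 14, 15, 20]
nums.reverse()  # -> nums = [20, 15, 14, 7, 5]
nums[0] = nums[0] + nums[-1]  # -> nums = [25, 15, 14, 7, 5]
value = nums[0]  # -> value = 25

Answer: 25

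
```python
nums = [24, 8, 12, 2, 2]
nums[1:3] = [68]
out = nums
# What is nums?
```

Trace (tracking nums):
nums = [24, 8, 12, 2, 2]  # -> nums = [24, 8, 12, 2, 2]
nums[1:3] = [68]  # -> nums = [24, 68, 2, 2]
out = nums  # -> out = [24, 68, 2, 2]

Answer: [24, 68, 2, 2]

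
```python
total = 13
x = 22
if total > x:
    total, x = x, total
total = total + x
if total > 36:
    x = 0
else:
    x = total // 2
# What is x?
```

Answer: 17

Derivation:
Trace (tracking x):
total = 13  # -> total = 13
x = 22  # -> x = 22
if total > x:  # condition is False
total = total + x  # -> total = 35
if total > 36:  # condition is False
else:
    x = total // 2  # -> x = 17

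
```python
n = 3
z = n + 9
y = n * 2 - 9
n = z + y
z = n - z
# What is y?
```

Answer: -3

Derivation:
Trace (tracking y):
n = 3  # -> n = 3
z = n + 9  # -> z = 12
y = n * 2 - 9  # -> y = -3
n = z + y  # -> n = 9
z = n - z  # -> z = -3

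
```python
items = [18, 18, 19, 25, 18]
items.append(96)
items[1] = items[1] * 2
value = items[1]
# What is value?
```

Answer: 36

Derivation:
Trace (tracking value):
items = [18, 18, 19, 25, 18]  # -> items = [18, 18, 19, 25, 18]
items.append(96)  # -> items = [18, 18, 19, 25, 18, 96]
items[1] = items[1] * 2  # -> items = [18, 36, 19, 25, 18, 96]
value = items[1]  # -> value = 36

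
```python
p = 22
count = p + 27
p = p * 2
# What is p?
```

Trace (tracking p):
p = 22  # -> p = 22
count = p + 27  # -> count = 49
p = p * 2  # -> p = 44

Answer: 44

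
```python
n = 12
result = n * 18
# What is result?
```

Trace (tracking result):
n = 12  # -> n = 12
result = n * 18  # -> result = 216

Answer: 216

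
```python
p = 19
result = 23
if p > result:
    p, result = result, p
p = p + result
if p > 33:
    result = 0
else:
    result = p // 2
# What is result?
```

Answer: 0

Derivation:
Trace (tracking result):
p = 19  # -> p = 19
result = 23  # -> result = 23
if p > result:  # condition is False
p = p + result  # -> p = 42
if p > 33:  # condition is True
    result = 0  # -> result = 0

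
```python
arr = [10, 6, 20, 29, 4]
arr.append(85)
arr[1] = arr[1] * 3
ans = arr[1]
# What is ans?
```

Trace (tracking ans):
arr = [10, 6, 20, 29, 4]  # -> arr = [10, 6, 20, 29, 4]
arr.append(85)  # -> arr = [10, 6, 20, 29, 4, 85]
arr[1] = arr[1] * 3  # -> arr = [10, 18, 20, 29, 4, 85]
ans = arr[1]  # -> ans = 18

Answer: 18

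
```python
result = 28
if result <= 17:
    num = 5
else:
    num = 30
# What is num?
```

Trace (tracking num):
result = 28  # -> result = 28
if result <= 17:  # condition is False
else:
    num = 30  # -> num = 30

Answer: 30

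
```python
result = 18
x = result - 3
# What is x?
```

Answer: 15

Derivation:
Trace (tracking x):
result = 18  # -> result = 18
x = result - 3  # -> x = 15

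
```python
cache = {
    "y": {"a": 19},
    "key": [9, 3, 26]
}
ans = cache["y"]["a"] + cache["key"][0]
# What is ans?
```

Answer: 28

Derivation:
Trace (tracking ans):
cache = {'y': {'a': 19}, 'key': [9, 3, 26]}  # -> cache = {'y': {'a': 19}, 'key': [9, 3, 26]}
ans = cache['y']['a'] + cache['key'][0]  # -> ans = 28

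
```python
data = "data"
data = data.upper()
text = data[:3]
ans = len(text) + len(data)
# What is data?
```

Trace (tracking data):
data = 'data'  # -> data = 'data'
data = data.upper()  # -> data = 'DATA'
text = data[:3]  # -> text = 'DAT'
ans = len(text) + len(data)  # -> ans = 7

Answer: 'DATA'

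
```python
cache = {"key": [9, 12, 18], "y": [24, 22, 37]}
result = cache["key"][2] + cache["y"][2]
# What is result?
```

Trace (tracking result):
cache = {'key': [9, 12, 18], 'y': [24, 22, 37]}  # -> cache = {'key': [9, 12, 18], 'y': [24, 22, 37]}
result = cache['key'][2] + cache['y'][2]  # -> result = 55

Answer: 55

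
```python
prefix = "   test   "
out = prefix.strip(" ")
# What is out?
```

Answer: 'test'

Derivation:
Trace (tracking out):
prefix = '   test   '  # -> prefix = '   test   '
out = prefix.strip(' ')  # -> out = 'test'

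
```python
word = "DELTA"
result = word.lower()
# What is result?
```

Answer: 'delta'

Derivation:
Trace (tracking result):
word = 'DELTA'  # -> word = 'DELTA'
result = word.lower()  # -> result = 'delta'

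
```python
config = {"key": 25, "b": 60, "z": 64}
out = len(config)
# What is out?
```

Trace (tracking out):
config = {'key': 25, 'b': 60, 'z': 64}  # -> config = {'key': 25, 'b': 60, 'z': 64}
out = len(config)  # -> out = 3

Answer: 3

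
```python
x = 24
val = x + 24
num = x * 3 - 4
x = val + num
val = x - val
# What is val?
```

Trace (tracking val):
x = 24  # -> x = 24
val = x + 24  # -> val = 48
num = x * 3 - 4  # -> num = 68
x = val + num  # -> x = 116
val = x - val  # -> val = 68

Answer: 68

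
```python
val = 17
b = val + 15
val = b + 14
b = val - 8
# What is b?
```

Answer: 38

Derivation:
Trace (tracking b):
val = 17  # -> val = 17
b = val + 15  # -> b = 32
val = b + 14  # -> val = 46
b = val - 8  # -> b = 38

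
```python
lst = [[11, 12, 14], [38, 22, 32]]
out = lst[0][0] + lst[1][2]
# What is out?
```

Answer: 43

Derivation:
Trace (tracking out):
lst = [[11, 12, 14], [38, 22, 32]]  # -> lst = [[11, 12, 14], [38, 22, 32]]
out = lst[0][0] + lst[1][2]  # -> out = 43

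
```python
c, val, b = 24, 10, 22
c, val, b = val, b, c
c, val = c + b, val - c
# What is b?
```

Trace (tracking b):
c, val, b = (24, 10, 22)  # -> c = 24, val = 10, b = 22
c, val, b = (val, b, c)  # -> c = 10, val = 22, b = 24
c, val = (c + b, val - c)  # -> c = 34, val = 12

Answer: 24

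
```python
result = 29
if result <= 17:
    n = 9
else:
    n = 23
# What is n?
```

Trace (tracking n):
result = 29  # -> result = 29
if result <= 17:  # condition is False
else:
    n = 23  # -> n = 23

Answer: 23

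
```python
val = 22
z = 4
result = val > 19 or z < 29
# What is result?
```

Answer: True

Derivation:
Trace (tracking result):
val = 22  # -> val = 22
z = 4  # -> z = 4
result = val > 19 or z < 29  # -> result = True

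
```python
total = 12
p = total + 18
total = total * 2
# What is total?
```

Trace (tracking total):
total = 12  # -> total = 12
p = total + 18  # -> p = 30
total = total * 2  # -> total = 24

Answer: 24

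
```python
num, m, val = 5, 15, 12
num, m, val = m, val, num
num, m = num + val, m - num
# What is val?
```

Trace (tracking val):
num, m, val = (5, 15, 12)  # -> num = 5, m = 15, val = 12
num, m, val = (m, val, num)  # -> num = 15, m = 12, val = 5
num, m = (num + val, m - num)  # -> num = 20, m = -3

Answer: 5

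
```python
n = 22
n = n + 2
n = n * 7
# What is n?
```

Trace (tracking n):
n = 22  # -> n = 22
n = n + 2  # -> n = 24
n = n * 7  # -> n = 168

Answer: 168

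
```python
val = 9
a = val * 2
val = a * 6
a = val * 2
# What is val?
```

Answer: 108

Derivation:
Trace (tracking val):
val = 9  # -> val = 9
a = val * 2  # -> a = 18
val = a * 6  # -> val = 108
a = val * 2  # -> a = 216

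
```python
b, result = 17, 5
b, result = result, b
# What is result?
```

Answer: 17

Derivation:
Trace (tracking result):
b, result = (17, 5)  # -> b = 17, result = 5
b, result = (result, b)  # -> b = 5, result = 17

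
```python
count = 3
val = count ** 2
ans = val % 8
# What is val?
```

Answer: 9

Derivation:
Trace (tracking val):
count = 3  # -> count = 3
val = count ** 2  # -> val = 9
ans = val % 8  # -> ans = 1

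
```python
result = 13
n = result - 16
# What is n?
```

Trace (tracking n):
result = 13  # -> result = 13
n = result - 16  # -> n = -3

Answer: -3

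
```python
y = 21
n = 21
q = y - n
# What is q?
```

Trace (tracking q):
y = 21  # -> y = 21
n = 21  # -> n = 21
q = y - n  # -> q = 0

Answer: 0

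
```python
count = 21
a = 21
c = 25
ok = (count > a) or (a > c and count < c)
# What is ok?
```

Trace (tracking ok):
count = 21  # -> count = 21
a = 21  # -> a = 21
c = 25  # -> c = 25
ok = count > a or (a > c and count < c)  # -> ok = False

Answer: False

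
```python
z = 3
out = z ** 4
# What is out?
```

Trace (tracking out):
z = 3  # -> z = 3
out = z ** 4  # -> out = 81

Answer: 81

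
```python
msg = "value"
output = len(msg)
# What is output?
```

Trace (tracking output):
msg = 'value'  # -> msg = 'value'
output = len(msg)  # -> output = 5

Answer: 5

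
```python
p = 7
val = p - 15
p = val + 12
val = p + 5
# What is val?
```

Trace (tracking val):
p = 7  # -> p = 7
val = p - 15  # -> val = -8
p = val + 12  # -> p = 4
val = p + 5  # -> val = 9

Answer: 9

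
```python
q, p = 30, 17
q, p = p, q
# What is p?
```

Trace (tracking p):
q, p = (30, 17)  # -> q = 30, p = 17
q, p = (p, q)  # -> q = 17, p = 30

Answer: 30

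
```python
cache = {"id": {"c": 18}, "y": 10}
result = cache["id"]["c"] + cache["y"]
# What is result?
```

Trace (tracking result):
cache = {'id': {'c': 18}, 'y': 10}  # -> cache = {'id': {'c': 18}, 'y': 10}
result = cache['id']['c'] + cache['y']  # -> result = 28

Answer: 28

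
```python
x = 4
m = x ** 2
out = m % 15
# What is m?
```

Trace (tracking m):
x = 4  # -> x = 4
m = x ** 2  # -> m = 16
out = m % 15  # -> out = 1

Answer: 16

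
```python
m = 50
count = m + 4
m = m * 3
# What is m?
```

Trace (tracking m):
m = 50  # -> m = 50
count = m + 4  # -> count = 54
m = m * 3  # -> m = 150

Answer: 150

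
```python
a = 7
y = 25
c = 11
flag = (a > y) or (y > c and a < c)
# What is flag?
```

Answer: True

Derivation:
Trace (tracking flag):
a = 7  # -> a = 7
y = 25  # -> y = 25
c = 11  # -> c = 11
flag = a > y or (y > c and a < c)  # -> flag = True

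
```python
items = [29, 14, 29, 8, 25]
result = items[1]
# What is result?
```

Trace (tracking result):
items = [29, 14, 29, 8, 25]  # -> items = [29, 14, 29, 8, 25]
result = items[1]  # -> result = 14

Answer: 14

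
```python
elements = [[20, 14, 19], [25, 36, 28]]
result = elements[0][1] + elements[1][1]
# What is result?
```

Answer: 50

Derivation:
Trace (tracking result):
elements = [[20, 14, 19], [25, 36, 28]]  # -> elements = [[20, 14, 19], [25, 36, 28]]
result = elements[0][1] + elements[1][1]  # -> result = 50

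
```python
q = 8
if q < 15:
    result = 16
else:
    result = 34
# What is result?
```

Trace (tracking result):
q = 8  # -> q = 8
if q < 15:  # condition is True
    result = 16  # -> result = 16

Answer: 16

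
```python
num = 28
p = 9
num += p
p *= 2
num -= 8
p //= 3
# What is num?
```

Trace (tracking num):
num = 28  # -> num = 28
p = 9  # -> p = 9
num += p  # -> num = 37
p *= 2  # -> p = 18
num -= 8  # -> num = 29
p //= 3  # -> p = 6

Answer: 29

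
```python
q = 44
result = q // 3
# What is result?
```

Answer: 14

Derivation:
Trace (tracking result):
q = 44  # -> q = 44
result = q // 3  # -> result = 14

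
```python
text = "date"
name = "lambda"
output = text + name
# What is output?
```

Answer: 'datelambda'

Derivation:
Trace (tracking output):
text = 'date'  # -> text = 'date'
name = 'lambda'  # -> name = 'lambda'
output = text + name  # -> output = 'datelambda'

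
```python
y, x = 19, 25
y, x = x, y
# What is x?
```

Trace (tracking x):
y, x = (19, 25)  # -> y = 19, x = 25
y, x = (x, y)  # -> y = 25, x = 19

Answer: 19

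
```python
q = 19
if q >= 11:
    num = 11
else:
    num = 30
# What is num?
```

Trace (tracking num):
q = 19  # -> q = 19
if q >= 11:  # condition is True
    num = 11  # -> num = 11

Answer: 11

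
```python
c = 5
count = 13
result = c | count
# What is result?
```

Trace (tracking result):
c = 5  # -> c = 5
count = 13  # -> count = 13
result = c | count  # -> result = 13

Answer: 13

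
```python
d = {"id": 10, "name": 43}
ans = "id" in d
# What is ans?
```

Answer: True

Derivation:
Trace (tracking ans):
d = {'id': 10, 'name': 43}  # -> d = {'id': 10, 'name': 43}
ans = 'id' in d  # -> ans = True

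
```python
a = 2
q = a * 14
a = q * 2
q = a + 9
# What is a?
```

Answer: 56

Derivation:
Trace (tracking a):
a = 2  # -> a = 2
q = a * 14  # -> q = 28
a = q * 2  # -> a = 56
q = a + 9  # -> q = 65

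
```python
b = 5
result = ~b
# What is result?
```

Answer: -6

Derivation:
Trace (tracking result):
b = 5  # -> b = 5
result = ~b  # -> result = -6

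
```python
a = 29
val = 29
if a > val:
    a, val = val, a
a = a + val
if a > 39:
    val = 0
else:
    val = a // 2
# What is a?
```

Answer: 58

Derivation:
Trace (tracking a):
a = 29  # -> a = 29
val = 29  # -> val = 29
if a > val:  # condition is False
a = a + val  # -> a = 58
if a > 39:  # condition is True
    val = 0  # -> val = 0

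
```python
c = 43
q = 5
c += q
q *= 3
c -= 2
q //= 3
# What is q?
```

Trace (tracking q):
c = 43  # -> c = 43
q = 5  # -> q = 5
c += q  # -> c = 48
q *= 3  # -> q = 15
c -= 2  # -> c = 46
q //= 3  # -> q = 5

Answer: 5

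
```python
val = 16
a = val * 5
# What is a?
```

Trace (tracking a):
val = 16  # -> val = 16
a = val * 5  # -> a = 80

Answer: 80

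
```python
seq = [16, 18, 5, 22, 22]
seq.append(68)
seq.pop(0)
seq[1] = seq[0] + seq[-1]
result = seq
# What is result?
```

Answer: [18, 86, 22, 22, 68]

Derivation:
Trace (tracking result):
seq = [16, 18, 5, 22, 22]  # -> seq = [16, 18, 5, 22, 22]
seq.append(68)  # -> seq = [16, 18, 5, 22, 22, 68]
seq.pop(0)  # -> seq = [18, 5, 22, 22, 68]
seq[1] = seq[0] + seq[-1]  # -> seq = [18, 86, 22, 22, 68]
result = seq  # -> result = [18, 86, 22, 22, 68]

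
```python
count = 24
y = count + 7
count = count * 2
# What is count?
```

Trace (tracking count):
count = 24  # -> count = 24
y = count + 7  # -> y = 31
count = count * 2  # -> count = 48

Answer: 48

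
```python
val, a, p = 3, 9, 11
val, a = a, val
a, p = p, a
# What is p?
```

Trace (tracking p):
val, a, p = (3, 9, 11)  # -> val = 3, a = 9, p = 11
val, a = (a, val)  # -> val = 9, a = 3
a, p = (p, a)  # -> a = 11, p = 3

Answer: 3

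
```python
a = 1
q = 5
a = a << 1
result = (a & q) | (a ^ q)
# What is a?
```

Answer: 2

Derivation:
Trace (tracking a):
a = 1  # -> a = 1
q = 5  # -> q = 5
a = a << 1  # -> a = 2
result = a & q | a ^ q  # -> result = 7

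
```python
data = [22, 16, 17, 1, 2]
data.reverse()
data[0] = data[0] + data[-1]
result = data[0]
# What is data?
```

Answer: [24, 1, 17, 16, 22]

Derivation:
Trace (tracking data):
data = [22, 16, 17, 1, 2]  # -> data = [22, 16, 17, 1, 2]
data.reverse()  # -> data = [2, 1, 17, 16, 22]
data[0] = data[0] + data[-1]  # -> data = [24, 1, 17, 16, 22]
result = data[0]  # -> result = 24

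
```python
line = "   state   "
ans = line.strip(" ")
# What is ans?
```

Answer: 'state'

Derivation:
Trace (tracking ans):
line = '   state   '  # -> line = '   state   '
ans = line.strip(' ')  # -> ans = 'state'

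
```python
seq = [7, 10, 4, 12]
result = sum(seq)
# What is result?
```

Answer: 33

Derivation:
Trace (tracking result):
seq = [7, 10, 4, 12]  # -> seq = [7, 10, 4, 12]
result = sum(seq)  # -> result = 33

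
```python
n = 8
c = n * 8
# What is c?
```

Answer: 64

Derivation:
Trace (tracking c):
n = 8  # -> n = 8
c = n * 8  # -> c = 64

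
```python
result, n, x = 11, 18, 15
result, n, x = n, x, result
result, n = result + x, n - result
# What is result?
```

Trace (tracking result):
result, n, x = (11, 18, 15)  # -> result = 11, n = 18, x = 15
result, n, x = (n, x, result)  # -> result = 18, n = 15, x = 11
result, n = (result + x, n - result)  # -> result = 29, n = -3

Answer: 29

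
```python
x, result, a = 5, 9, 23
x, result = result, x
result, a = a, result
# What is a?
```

Answer: 5

Derivation:
Trace (tracking a):
x, result, a = (5, 9, 23)  # -> x = 5, result = 9, a = 23
x, result = (result, x)  # -> x = 9, result = 5
result, a = (a, result)  # -> result = 23, a = 5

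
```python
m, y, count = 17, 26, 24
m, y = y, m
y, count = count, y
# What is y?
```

Answer: 24

Derivation:
Trace (tracking y):
m, y, count = (17, 26, 24)  # -> m = 17, y = 26, count = 24
m, y = (y, m)  # -> m = 26, y = 17
y, count = (count, y)  # -> y = 24, count = 17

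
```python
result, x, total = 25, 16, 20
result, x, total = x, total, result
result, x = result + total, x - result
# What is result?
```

Answer: 41

Derivation:
Trace (tracking result):
result, x, total = (25, 16, 20)  # -> result = 25, x = 16, total = 20
result, x, total = (x, total, result)  # -> result = 16, x = 20, total = 25
result, x = (result + total, x - result)  # -> result = 41, x = 4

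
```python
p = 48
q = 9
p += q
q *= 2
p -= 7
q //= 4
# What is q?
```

Answer: 4

Derivation:
Trace (tracking q):
p = 48  # -> p = 48
q = 9  # -> q = 9
p += q  # -> p = 57
q *= 2  # -> q = 18
p -= 7  # -> p = 50
q //= 4  # -> q = 4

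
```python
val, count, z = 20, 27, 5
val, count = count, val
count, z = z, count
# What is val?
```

Trace (tracking val):
val, count, z = (20, 27, 5)  # -> val = 20, count = 27, z = 5
val, count = (count, val)  # -> val = 27, count = 20
count, z = (z, count)  # -> count = 5, z = 20

Answer: 27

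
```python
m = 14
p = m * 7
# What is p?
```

Trace (tracking p):
m = 14  # -> m = 14
p = m * 7  # -> p = 98

Answer: 98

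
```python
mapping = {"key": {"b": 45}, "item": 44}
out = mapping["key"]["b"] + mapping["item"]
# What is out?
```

Trace (tracking out):
mapping = {'key': {'b': 45}, 'item': 44}  # -> mapping = {'key': {'b': 45}, 'item': 44}
out = mapping['key']['b'] + mapping['item']  # -> out = 89

Answer: 89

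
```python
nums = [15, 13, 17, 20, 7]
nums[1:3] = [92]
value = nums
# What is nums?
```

Answer: [15, 92, 20, 7]

Derivation:
Trace (tracking nums):
nums = [15, 13, 17, 20, 7]  # -> nums = [15, 13, 17, 20, 7]
nums[1:3] = [92]  # -> nums = [15, 92, 20, 7]
value = nums  # -> value = [15, 92, 20, 7]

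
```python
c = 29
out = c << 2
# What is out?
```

Answer: 116

Derivation:
Trace (tracking out):
c = 29  # -> c = 29
out = c << 2  # -> out = 116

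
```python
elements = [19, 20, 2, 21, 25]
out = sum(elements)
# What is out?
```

Trace (tracking out):
elements = [19, 20, 2, 21, 25]  # -> elements = [19, 20, 2, 21, 25]
out = sum(elements)  # -> out = 87

Answer: 87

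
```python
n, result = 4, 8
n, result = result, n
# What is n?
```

Trace (tracking n):
n, result = (4, 8)  # -> n = 4, result = 8
n, result = (result, n)  # -> n = 8, result = 4

Answer: 8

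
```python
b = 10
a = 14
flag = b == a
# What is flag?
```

Trace (tracking flag):
b = 10  # -> b = 10
a = 14  # -> a = 14
flag = b == a  # -> flag = False

Answer: False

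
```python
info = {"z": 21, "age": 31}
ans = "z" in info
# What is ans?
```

Trace (tracking ans):
info = {'z': 21, 'age': 31}  # -> info = {'z': 21, 'age': 31}
ans = 'z' in info  # -> ans = True

Answer: True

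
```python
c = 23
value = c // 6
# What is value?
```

Trace (tracking value):
c = 23  # -> c = 23
value = c // 6  # -> value = 3

Answer: 3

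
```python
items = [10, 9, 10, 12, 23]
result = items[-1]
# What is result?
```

Answer: 23

Derivation:
Trace (tracking result):
items = [10, 9, 10, 12, 23]  # -> items = [10, 9, 10, 12, 23]
result = items[-1]  # -> result = 23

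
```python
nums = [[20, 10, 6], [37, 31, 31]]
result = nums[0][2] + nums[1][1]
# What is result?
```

Trace (tracking result):
nums = [[20, 10, 6], [37, 31, 31]]  # -> nums = [[20, 10, 6], [37, 31, 31]]
result = nums[0][2] + nums[1][1]  # -> result = 37

Answer: 37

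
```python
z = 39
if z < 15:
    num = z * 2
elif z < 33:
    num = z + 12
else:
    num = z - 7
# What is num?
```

Answer: 32

Derivation:
Trace (tracking num):
z = 39  # -> z = 39
if z < 15:  # condition is False
elif z < 33:  # condition is False
else:
    num = z - 7  # -> num = 32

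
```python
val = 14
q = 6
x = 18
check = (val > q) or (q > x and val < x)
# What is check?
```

Answer: True

Derivation:
Trace (tracking check):
val = 14  # -> val = 14
q = 6  # -> q = 6
x = 18  # -> x = 18
check = val > q or (q > x and val < x)  # -> check = True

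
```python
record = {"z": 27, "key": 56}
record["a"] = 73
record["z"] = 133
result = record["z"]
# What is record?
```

Trace (tracking record):
record = {'z': 27, 'key': 56}  # -> record = {'z': 27, 'key': 56}
record['a'] = 73  # -> record = {'z': 27, 'key': 56, 'a': 73}
record['z'] = 133  # -> record = {'z': 133, 'key': 56, 'a': 73}
result = record['z']  # -> result = 133

Answer: {'z': 133, 'key': 56, 'a': 73}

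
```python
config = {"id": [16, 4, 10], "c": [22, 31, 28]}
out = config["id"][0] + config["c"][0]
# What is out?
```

Trace (tracking out):
config = {'id': [16, 4, 10], 'c': [22, 31, 28]}  # -> config = {'id': [16, 4, 10], 'c': [22, 31, 28]}
out = config['id'][0] + config['c'][0]  # -> out = 38

Answer: 38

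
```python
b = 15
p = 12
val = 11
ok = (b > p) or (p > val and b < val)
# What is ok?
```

Trace (tracking ok):
b = 15  # -> b = 15
p = 12  # -> p = 12
val = 11  # -> val = 11
ok = b > p or (p > val and b < val)  # -> ok = True

Answer: True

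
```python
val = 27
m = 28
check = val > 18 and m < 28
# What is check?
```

Trace (tracking check):
val = 27  # -> val = 27
m = 28  # -> m = 28
check = val > 18 and m < 28  # -> check = False

Answer: False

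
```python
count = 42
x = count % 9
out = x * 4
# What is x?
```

Trace (tracking x):
count = 42  # -> count = 42
x = count % 9  # -> x = 6
out = x * 4  # -> out = 24

Answer: 6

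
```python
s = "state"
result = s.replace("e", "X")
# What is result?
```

Answer: 'statX'

Derivation:
Trace (tracking result):
s = 'state'  # -> s = 'state'
result = s.replace('e', 'X')  # -> result = 'statX'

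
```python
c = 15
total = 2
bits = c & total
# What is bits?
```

Answer: 2

Derivation:
Trace (tracking bits):
c = 15  # -> c = 15
total = 2  # -> total = 2
bits = c & total  # -> bits = 2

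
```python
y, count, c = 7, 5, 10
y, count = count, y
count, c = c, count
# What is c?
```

Trace (tracking c):
y, count, c = (7, 5, 10)  # -> y = 7, count = 5, c = 10
y, count = (count, y)  # -> y = 5, count = 7
count, c = (c, count)  # -> count = 10, c = 7

Answer: 7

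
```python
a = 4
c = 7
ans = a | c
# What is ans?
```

Answer: 7

Derivation:
Trace (tracking ans):
a = 4  # -> a = 4
c = 7  # -> c = 7
ans = a | c  # -> ans = 7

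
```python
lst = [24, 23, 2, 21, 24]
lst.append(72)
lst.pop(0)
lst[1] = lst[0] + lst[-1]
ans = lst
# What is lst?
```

Trace (tracking lst):
lst = [24, 23, 2, 21, 24]  # -> lst = [24, 23, 2, 21, 24]
lst.append(72)  # -> lst = [24, 23, 2, 21, 24, 72]
lst.pop(0)  # -> lst = [23, 2, 21, 24, 72]
lst[1] = lst[0] + lst[-1]  # -> lst = [23, 95, 21, 24, 72]
ans = lst  # -> ans = [23, 95, 21, 24, 72]

Answer: [23, 95, 21, 24, 72]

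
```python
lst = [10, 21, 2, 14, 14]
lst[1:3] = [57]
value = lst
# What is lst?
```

Answer: [10, 57, 14, 14]

Derivation:
Trace (tracking lst):
lst = [10, 21, 2, 14, 14]  # -> lst = [10, 21, 2, 14, 14]
lst[1:3] = [57]  # -> lst = [10, 57, 14, 14]
value = lst  # -> value = [10, 57, 14, 14]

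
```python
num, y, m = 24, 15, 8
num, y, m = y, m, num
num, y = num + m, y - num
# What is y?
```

Trace (tracking y):
num, y, m = (24, 15, 8)  # -> num = 24, y = 15, m = 8
num, y, m = (y, m, num)  # -> num = 15, y = 8, m = 24
num, y = (num + m, y - num)  # -> num = 39, y = -7

Answer: -7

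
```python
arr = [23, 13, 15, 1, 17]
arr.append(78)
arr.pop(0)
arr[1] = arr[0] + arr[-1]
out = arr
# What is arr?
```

Answer: [13, 91, 1, 17, 78]

Derivation:
Trace (tracking arr):
arr = [23, 13, 15, 1, 17]  # -> arr = [23, 13, 15, 1, 17]
arr.append(78)  # -> arr = [23, 13, 15, 1, 17, 78]
arr.pop(0)  # -> arr = [13, 15, 1, 17, 78]
arr[1] = arr[0] + arr[-1]  # -> arr = [13, 91, 1, 17, 78]
out = arr  # -> out = [13, 91, 1, 17, 78]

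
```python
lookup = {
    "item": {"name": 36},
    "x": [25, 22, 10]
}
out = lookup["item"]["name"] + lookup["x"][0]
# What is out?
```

Answer: 61

Derivation:
Trace (tracking out):
lookup = {'item': {'name': 36}, 'x': [25, 22, 10]}  # -> lookup = {'item': {'name': 36}, 'x': [25, 22, 10]}
out = lookup['item']['name'] + lookup['x'][0]  # -> out = 61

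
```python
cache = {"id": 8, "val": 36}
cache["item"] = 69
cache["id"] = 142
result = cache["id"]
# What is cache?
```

Trace (tracking cache):
cache = {'id': 8, 'val': 36}  # -> cache = {'id': 8, 'val': 36}
cache['item'] = 69  # -> cache = {'id': 8, 'val': 36, 'item': 69}
cache['id'] = 142  # -> cache = {'id': 142, 'val': 36, 'item': 69}
result = cache['id']  # -> result = 142

Answer: {'id': 142, 'val': 36, 'item': 69}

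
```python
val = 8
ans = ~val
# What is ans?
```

Trace (tracking ans):
val = 8  # -> val = 8
ans = ~val  # -> ans = -9

Answer: -9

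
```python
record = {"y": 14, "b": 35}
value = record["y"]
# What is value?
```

Answer: 14

Derivation:
Trace (tracking value):
record = {'y': 14, 'b': 35}  # -> record = {'y': 14, 'b': 35}
value = record['y']  # -> value = 14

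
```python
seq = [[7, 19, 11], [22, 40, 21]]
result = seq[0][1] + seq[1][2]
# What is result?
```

Trace (tracking result):
seq = [[7, 19, 11], [22, 40, 21]]  # -> seq = [[7, 19, 11], [22, 40, 21]]
result = seq[0][1] + seq[1][2]  # -> result = 40

Answer: 40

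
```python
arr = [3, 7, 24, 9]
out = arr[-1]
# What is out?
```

Answer: 9

Derivation:
Trace (tracking out):
arr = [3, 7, 24, 9]  # -> arr = [3, 7, 24, 9]
out = arr[-1]  # -> out = 9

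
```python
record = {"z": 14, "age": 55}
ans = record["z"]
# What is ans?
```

Trace (tracking ans):
record = {'z': 14, 'age': 55}  # -> record = {'z': 14, 'age': 55}
ans = record['z']  # -> ans = 14

Answer: 14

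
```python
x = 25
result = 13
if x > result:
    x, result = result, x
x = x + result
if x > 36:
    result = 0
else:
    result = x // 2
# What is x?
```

Trace (tracking x):
x = 25  # -> x = 25
result = 13  # -> result = 13
if x > result:  # condition is True
    x, result = (result, x)  # -> x = 13, result = 25
x = x + result  # -> x = 38
if x > 36:  # condition is True
    result = 0  # -> result = 0

Answer: 38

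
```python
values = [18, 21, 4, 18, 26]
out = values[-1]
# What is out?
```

Trace (tracking out):
values = [18, 21, 4, 18, 26]  # -> values = [18, 21, 4, 18, 26]
out = values[-1]  # -> out = 26

Answer: 26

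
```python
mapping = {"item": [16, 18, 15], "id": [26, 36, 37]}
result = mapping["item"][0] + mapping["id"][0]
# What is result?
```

Trace (tracking result):
mapping = {'item': [16, 18, 15], 'id': [26, 36, 37]}  # -> mapping = {'item': [16, 18, 15], 'id': [26, 36, 37]}
result = mapping['item'][0] + mapping['id'][0]  # -> result = 42

Answer: 42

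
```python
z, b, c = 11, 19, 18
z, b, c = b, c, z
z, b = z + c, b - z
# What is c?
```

Answer: 11

Derivation:
Trace (tracking c):
z, b, c = (11, 19, 18)  # -> z = 11, b = 19, c = 18
z, b, c = (b, c, z)  # -> z = 19, b = 18, c = 11
z, b = (z + c, b - z)  # -> z = 30, b = -1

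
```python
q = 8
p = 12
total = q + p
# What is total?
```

Answer: 20

Derivation:
Trace (tracking total):
q = 8  # -> q = 8
p = 12  # -> p = 12
total = q + p  # -> total = 20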